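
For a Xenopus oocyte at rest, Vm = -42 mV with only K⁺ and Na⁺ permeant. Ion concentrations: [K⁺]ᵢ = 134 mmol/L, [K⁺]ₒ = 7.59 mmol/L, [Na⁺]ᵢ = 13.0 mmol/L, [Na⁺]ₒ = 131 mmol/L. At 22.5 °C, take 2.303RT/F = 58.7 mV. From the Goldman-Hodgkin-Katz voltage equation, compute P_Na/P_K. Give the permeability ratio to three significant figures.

0.142

Let α = P_Na/P_K. GHK: Vm = 58.7·log₁₀[(Kₒ + α·Naₒ)/(Kᵢ + α·Naᵢ)].
10^(Vm/58.7) = 10^(-42.0/58.7) = 0.19253
So 0.19253·(Kᵢ + α·Naᵢ) = Kₒ + α·Naₒ → α = (0.19253·134.0 − 7.59) / (131.0 − 0.19253·13.0)
α = (25.8 − 7.59) / (131.0 − 2.503) = 18.21/128.5 = 0.1417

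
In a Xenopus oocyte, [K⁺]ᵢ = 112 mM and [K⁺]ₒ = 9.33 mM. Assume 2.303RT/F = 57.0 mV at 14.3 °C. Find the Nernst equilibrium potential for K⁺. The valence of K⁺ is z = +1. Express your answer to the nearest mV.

-62 mV

E = (57.0/z) · log₁₀([K⁺]_out/[K⁺]_in) with z = +1.
= (57.0/1) · log₁₀(9.33/112) = 57.00 · log₁₀(0.0833)
= 57.00 · (-1.0793) = -61.52 mV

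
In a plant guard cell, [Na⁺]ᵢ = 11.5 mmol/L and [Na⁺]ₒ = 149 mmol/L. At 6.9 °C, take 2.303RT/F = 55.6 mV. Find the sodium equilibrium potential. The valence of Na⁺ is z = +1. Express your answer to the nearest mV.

E = (55.6/z) · log₁₀([Na⁺]_out/[Na⁺]_in) with z = +1.
= (55.6/1) · log₁₀(149/11.5) = 55.60 · log₁₀(12.96)
= 55.60 · (1.1125) = 61.85 mV

62 mV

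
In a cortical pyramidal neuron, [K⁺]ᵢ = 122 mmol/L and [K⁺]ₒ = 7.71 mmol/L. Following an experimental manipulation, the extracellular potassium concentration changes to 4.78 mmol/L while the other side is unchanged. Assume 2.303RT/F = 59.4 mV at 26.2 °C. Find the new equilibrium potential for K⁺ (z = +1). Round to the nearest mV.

-84 mV

After the shift: [K⁺]_out = 4.78, [K⁺]_in = 122 mmol/L.
E_new = (59.4/1)·log₁₀(4.78/122) = 59.40 · (-1.4069) = -83.57 mV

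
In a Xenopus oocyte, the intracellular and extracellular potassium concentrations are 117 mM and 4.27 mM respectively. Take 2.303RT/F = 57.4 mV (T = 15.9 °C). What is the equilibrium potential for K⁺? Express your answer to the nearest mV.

E = (57.4/z) · log₁₀([K⁺]_out/[K⁺]_in) with z = +1.
= (57.4/1) · log₁₀(4.27/117) = 57.40 · log₁₀(0.0365)
= 57.40 · (-1.4378) = -82.53 mV

-83 mV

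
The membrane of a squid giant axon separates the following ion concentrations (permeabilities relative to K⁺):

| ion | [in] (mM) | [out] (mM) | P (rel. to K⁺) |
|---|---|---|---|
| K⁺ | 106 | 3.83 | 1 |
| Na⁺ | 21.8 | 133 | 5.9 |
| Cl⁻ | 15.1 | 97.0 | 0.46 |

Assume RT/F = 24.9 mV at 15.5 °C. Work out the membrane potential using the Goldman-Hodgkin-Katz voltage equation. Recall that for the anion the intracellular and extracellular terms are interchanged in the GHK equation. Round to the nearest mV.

Vm = 24.9 · ln[(Σ P·[cation]ₒ + Σ P·[anion]ᵢ) / (Σ P·[cation]ᵢ + Σ P·[anion]ₒ)]
Numerator = 1×3.83 + 5.9×133 + 0.46×15.1 = 795.5
Denominator = 1×106 + 5.9×21.8 + 0.46×97.0 = 279.2
Vm = 24.9 · ln(2.8487) = 24.9 × (1.0469) = 26.07 mV

26 mV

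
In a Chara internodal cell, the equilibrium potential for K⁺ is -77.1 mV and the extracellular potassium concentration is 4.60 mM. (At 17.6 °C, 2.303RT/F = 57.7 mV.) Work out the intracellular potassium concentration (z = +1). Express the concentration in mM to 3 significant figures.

99.8 mM

Nernst: E = (57.7/1) · log₁₀([out]/[in]), so log₁₀([out]/[in]) = -77.1 × 1 / 57.7 = -1.3362.
[out]/[in] = 10^(-1.3362) = 0.04611.
[in] = 4.60 / 0.04611 = 99.77 mM.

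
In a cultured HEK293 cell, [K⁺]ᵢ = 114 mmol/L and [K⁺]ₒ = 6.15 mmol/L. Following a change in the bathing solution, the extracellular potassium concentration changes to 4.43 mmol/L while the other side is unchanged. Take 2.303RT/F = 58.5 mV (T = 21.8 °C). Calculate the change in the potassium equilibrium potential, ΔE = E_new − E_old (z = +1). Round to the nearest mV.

E_old = (58.5/1)·log₁₀(6.15/114) = -74.18 mV
E_new = (58.5/1)·log₁₀(4.43/114) = -82.51 mV
ΔE = -82.51 − (-74.18) = -8.33 mV

-8 mV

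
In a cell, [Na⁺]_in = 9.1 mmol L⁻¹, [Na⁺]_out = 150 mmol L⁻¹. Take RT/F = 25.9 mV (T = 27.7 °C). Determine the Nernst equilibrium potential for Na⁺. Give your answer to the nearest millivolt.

E = (25.9/z) · ln([Na⁺]_out/[Na⁺]_in) with z = +1.
= (25.9/1) · ln(150/9.1) = 25.90 · ln(16.48)
= 25.90 · (2.8024) = 72.58 mV

73 mV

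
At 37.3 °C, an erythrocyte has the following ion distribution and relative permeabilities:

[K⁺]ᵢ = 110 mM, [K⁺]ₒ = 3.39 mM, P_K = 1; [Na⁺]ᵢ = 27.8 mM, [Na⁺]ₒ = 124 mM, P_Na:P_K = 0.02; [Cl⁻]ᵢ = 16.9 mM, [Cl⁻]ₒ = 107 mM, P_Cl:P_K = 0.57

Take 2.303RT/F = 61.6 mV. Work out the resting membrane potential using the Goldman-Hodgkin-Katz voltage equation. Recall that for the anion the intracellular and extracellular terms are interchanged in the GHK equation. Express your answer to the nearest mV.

-64 mV

Vm = 61.6 · log₁₀[(Σ P·[cation]ₒ + Σ P·[anion]ᵢ) / (Σ P·[cation]ᵢ + Σ P·[anion]ₒ)]
Numerator = 1×3.39 + 0.02×124 + 0.57×16.9 = 15.5
Denominator = 1×110 + 0.02×27.8 + 0.57×107 = 171.5
Vm = 61.6 · log₁₀(0.090372) = 61.6 × (-1.0440) = -64.31 mV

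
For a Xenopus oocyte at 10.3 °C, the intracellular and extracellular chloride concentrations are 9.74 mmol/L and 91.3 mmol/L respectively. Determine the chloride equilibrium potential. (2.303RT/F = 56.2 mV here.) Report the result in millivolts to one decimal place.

-54.6 mV

E = (56.2/z) · log₁₀([Cl⁻]_out/[Cl⁻]_in) with z = -1.
For an anion, dividing by z = -1 reverses the sign.
= (56.2/-1) · log₁₀(91.3/9.74) = -56.20 · log₁₀(9.374)
= -56.20 · (0.9719) = -54.62 mV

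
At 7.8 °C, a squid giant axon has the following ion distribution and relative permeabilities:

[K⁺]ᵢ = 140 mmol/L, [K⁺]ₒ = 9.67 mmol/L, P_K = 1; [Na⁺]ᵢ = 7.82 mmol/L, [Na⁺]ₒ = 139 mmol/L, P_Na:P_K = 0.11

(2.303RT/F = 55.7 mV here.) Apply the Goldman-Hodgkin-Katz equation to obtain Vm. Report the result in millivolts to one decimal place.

-41.9 mV

Vm = 55.7 · log₁₀[(Σ P·[cation]ₒ + Σ P·[anion]ᵢ) / (Σ P·[cation]ᵢ + Σ P·[anion]ₒ)]
Numerator = 1×9.67 + 0.11×139 = 24.96
Denominator = 1×140 + 0.11×7.82 = 140.9
Vm = 55.7 · log₁₀(0.1772) = 55.7 × (-0.7515) = -41.86 mV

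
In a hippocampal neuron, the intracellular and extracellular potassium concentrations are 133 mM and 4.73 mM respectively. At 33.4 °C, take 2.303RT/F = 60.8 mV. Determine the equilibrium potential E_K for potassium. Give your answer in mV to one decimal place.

-88.1 mV

E = (60.8/z) · log₁₀([K⁺]_out/[K⁺]_in) with z = +1.
= (60.8/1) · log₁₀(4.73/133) = 60.80 · log₁₀(0.03556)
= 60.80 · (-1.4490) = -88.10 mV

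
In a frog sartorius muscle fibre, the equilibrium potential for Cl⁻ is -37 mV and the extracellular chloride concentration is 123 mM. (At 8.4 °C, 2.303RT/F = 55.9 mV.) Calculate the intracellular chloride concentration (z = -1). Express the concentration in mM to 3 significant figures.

Nernst: E = (55.9/-1) · log₁₀([out]/[in]), so log₁₀([out]/[in]) = -37.0 × -1 / 55.9 = 0.6619.
[out]/[in] = 10^(0.6619) = 4.591.
[in] = 123 / 4.591 = 26.79 mM.

26.8 mM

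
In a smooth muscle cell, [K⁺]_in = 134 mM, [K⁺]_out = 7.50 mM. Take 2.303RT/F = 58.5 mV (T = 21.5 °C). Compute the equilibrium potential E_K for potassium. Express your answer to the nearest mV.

-73 mV

E = (58.5/z) · log₁₀([K⁺]_out/[K⁺]_in) with z = +1.
= (58.5/1) · log₁₀(7.50/134) = 58.50 · log₁₀(0.05597)
= 58.50 · (-1.2520) = -73.24 mV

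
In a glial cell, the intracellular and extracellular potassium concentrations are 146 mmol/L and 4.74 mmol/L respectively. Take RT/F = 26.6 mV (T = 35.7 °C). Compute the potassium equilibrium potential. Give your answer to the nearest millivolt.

-91 mV

E = (26.6/z) · ln([K⁺]_out/[K⁺]_in) with z = +1.
= (26.6/1) · ln(4.74/146) = 26.60 · ln(0.03247)
= 26.60 · (-3.4276) = -91.17 mV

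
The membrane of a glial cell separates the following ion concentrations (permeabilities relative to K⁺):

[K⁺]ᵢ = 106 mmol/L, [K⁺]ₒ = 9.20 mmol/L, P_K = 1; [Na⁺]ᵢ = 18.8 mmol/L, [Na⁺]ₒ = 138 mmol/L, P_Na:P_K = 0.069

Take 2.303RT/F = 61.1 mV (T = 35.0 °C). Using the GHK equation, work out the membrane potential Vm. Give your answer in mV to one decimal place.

Vm = 61.1 · log₁₀[(Σ P·[cation]ₒ + Σ P·[anion]ᵢ) / (Σ P·[cation]ᵢ + Σ P·[anion]ₒ)]
Numerator = 1×9.20 + 0.069×138 = 18.72
Denominator = 1×106 + 0.069×18.8 = 107.3
Vm = 61.1 · log₁₀(0.17449) = 61.1 × (-0.7582) = -46.33 mV

-46.3 mV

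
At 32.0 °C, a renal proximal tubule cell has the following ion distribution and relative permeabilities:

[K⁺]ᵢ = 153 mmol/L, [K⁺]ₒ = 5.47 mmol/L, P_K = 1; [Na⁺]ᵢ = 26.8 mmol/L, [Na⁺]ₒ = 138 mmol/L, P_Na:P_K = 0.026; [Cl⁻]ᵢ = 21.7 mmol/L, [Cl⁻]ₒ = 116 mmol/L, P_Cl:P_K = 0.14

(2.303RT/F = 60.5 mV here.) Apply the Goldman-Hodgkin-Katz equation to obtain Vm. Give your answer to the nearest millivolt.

Vm = 60.5 · log₁₀[(Σ P·[cation]ₒ + Σ P·[anion]ᵢ) / (Σ P·[cation]ᵢ + Σ P·[anion]ₒ)]
Numerator = 1×5.47 + 0.026×138 + 0.14×21.7 = 12.1
Denominator = 1×153 + 0.026×26.8 + 0.14×116 = 169.9
Vm = 60.5 · log₁₀(0.071179) = 60.5 × (-1.1476) = -69.43 mV

-69 mV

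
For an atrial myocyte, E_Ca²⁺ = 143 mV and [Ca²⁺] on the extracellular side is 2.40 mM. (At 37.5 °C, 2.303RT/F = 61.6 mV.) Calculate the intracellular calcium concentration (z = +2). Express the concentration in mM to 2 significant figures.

0.000055 mM

Nernst: E = (61.6/2) · log₁₀([out]/[in]), so log₁₀([out]/[in]) = 143.0 × 2 / 61.6 = 4.6429.
[out]/[in] = 10^(4.6429) = 4.394e+04.
[in] = 2.40 / 4.394e+04 = 5.462e-05 mM.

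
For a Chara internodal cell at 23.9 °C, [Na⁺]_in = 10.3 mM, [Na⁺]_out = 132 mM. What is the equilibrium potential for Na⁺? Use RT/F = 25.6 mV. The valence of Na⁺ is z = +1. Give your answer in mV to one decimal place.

65.3 mV

E = (25.6/z) · ln([Na⁺]_out/[Na⁺]_in) with z = +1.
= (25.6/1) · ln(132/10.3) = 25.60 · ln(12.82)
= 25.60 · (2.5507) = 65.30 mV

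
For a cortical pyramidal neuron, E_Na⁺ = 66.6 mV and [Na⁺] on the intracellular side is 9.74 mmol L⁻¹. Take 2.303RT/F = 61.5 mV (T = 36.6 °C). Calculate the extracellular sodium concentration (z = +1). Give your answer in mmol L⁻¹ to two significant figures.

120 mmol L⁻¹

Nernst: E = (61.5/1) · log₁₀([out]/[in]), so log₁₀([out]/[in]) = 66.6 × 1 / 61.5 = 1.0829.
[out]/[in] = 10^(1.0829) = 12.1.
[out] = 12.1 × 9.74 = 117.9 mmol L⁻¹.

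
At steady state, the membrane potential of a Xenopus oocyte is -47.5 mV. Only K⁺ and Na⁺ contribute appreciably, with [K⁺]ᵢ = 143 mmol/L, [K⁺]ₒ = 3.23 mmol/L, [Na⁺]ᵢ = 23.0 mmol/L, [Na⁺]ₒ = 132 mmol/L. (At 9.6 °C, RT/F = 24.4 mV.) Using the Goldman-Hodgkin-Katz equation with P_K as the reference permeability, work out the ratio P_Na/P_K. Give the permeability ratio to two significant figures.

Let α = P_Na/P_K. GHK: Vm = 24.4·ln[(Kₒ + α·Naₒ)/(Kᵢ + α·Naᵢ)].
e^(Vm/24.4) = e^(-47.5/24.4) = 0.14274
So 0.14274·(Kᵢ + α·Naᵢ) = Kₒ + α·Naₒ → α = (0.14274·143.0 − 3.23) / (132.0 − 0.14274·23.0)
α = (20.41 − 3.23) / (132.0 − 3.283) = 17.18/128.7 = 0.1335

0.13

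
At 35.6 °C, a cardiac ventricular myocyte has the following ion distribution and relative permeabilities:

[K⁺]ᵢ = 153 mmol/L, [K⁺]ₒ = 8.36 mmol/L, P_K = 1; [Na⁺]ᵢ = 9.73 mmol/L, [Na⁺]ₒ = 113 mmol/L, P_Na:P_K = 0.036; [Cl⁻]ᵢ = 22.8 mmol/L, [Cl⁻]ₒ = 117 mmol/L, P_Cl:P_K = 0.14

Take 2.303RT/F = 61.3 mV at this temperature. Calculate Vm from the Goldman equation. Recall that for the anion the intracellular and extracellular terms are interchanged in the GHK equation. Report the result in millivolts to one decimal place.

Vm = 61.3 · log₁₀[(Σ P·[cation]ₒ + Σ P·[anion]ᵢ) / (Σ P·[cation]ᵢ + Σ P·[anion]ₒ)]
Numerator = 1×8.36 + 0.036×113 + 0.14×22.8 = 15.62
Denominator = 1×153 + 0.036×9.73 + 0.14×117 = 169.7
Vm = 61.3 · log₁₀(0.092028) = 61.3 × (-1.0361) = -63.51 mV

-63.5 mV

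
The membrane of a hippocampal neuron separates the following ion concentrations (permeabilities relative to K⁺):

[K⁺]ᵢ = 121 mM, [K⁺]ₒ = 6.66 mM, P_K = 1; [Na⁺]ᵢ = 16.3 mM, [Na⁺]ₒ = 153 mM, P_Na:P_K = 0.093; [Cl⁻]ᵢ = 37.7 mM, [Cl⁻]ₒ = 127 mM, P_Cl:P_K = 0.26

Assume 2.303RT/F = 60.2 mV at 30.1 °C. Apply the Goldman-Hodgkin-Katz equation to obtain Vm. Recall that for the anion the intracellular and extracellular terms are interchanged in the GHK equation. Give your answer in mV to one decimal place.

-42.4 mV

Vm = 60.2 · log₁₀[(Σ P·[cation]ₒ + Σ P·[anion]ᵢ) / (Σ P·[cation]ᵢ + Σ P·[anion]ₒ)]
Numerator = 1×6.66 + 0.093×153 + 0.26×37.7 = 30.69
Denominator = 1×121 + 0.093×16.3 + 0.26×127 = 155.5
Vm = 60.2 · log₁₀(0.19732) = 60.2 × (-0.7048) = -42.43 mV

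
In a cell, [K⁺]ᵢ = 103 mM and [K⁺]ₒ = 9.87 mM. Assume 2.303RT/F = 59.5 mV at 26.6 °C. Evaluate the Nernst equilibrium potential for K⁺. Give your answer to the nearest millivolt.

E = (59.5/z) · log₁₀([K⁺]_out/[K⁺]_in) with z = +1.
= (59.5/1) · log₁₀(9.87/103) = 59.50 · log₁₀(0.09583)
= 59.50 · (-1.0185) = -60.60 mV

-61 mV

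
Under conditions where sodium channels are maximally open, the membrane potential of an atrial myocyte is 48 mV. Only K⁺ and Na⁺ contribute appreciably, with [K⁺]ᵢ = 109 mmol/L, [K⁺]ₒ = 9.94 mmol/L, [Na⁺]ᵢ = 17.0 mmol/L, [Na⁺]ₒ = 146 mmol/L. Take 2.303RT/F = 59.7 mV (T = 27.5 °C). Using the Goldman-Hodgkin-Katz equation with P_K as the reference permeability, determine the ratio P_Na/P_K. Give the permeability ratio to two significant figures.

Let α = P_Na/P_K. GHK: Vm = 59.7·log₁₀[(Kₒ + α·Naₒ)/(Kᵢ + α·Naᵢ)].
10^(Vm/59.7) = 10^(48.0/59.7) = 6.3682
So 6.3682·(Kᵢ + α·Naᵢ) = Kₒ + α·Naₒ → α = (6.3682·109.0 − 9.94) / (146.0 − 6.3682·17.0)
α = (694.1 − 9.94) / (146.0 − 108.3) = 684.2/37.74 = 18.13

18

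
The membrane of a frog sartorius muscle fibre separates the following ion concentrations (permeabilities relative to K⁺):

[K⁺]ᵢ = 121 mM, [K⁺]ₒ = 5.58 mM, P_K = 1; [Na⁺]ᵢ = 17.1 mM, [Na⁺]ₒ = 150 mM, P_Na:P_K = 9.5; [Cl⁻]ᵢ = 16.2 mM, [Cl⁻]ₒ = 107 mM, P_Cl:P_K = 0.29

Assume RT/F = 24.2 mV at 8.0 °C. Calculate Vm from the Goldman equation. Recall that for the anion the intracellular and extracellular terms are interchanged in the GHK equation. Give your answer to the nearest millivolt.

Vm = 24.2 · ln[(Σ P·[cation]ₒ + Σ P·[anion]ᵢ) / (Σ P·[cation]ᵢ + Σ P·[anion]ₒ)]
Numerator = 1×5.58 + 9.5×150 + 0.29×16.2 = 1435
Denominator = 1×121 + 9.5×17.1 + 0.29×107 = 314.5
Vm = 24.2 · ln(4.564) = 24.2 × (1.5182) = 36.74 mV

37 mV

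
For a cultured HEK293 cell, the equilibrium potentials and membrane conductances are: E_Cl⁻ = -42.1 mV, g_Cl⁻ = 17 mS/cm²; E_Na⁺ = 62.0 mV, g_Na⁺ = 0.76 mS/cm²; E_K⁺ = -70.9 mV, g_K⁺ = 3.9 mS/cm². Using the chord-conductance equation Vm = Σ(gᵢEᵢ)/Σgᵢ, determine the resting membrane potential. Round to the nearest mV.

-44 mV

Σ gᵢEᵢ = 17·(-42.1) + 0.76·(62.0) + 3.9·(-70.9) = -945.09
Σ gᵢ = 17 + 0.76 + 3.9 = 21.66
Vm = -945.09 / 21.66 = -43.63 mV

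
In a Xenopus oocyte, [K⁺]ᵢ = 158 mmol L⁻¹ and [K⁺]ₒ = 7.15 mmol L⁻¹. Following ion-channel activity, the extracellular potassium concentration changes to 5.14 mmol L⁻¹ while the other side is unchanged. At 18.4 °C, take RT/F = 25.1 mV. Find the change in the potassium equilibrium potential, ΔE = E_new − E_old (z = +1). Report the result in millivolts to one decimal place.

-8.3 mV

E_old = (25.1/1)·ln(7.15/158) = -77.70 mV
E_new = (25.1/1)·ln(5.14/158) = -85.98 mV
ΔE = -85.98 − (-77.70) = -8.28 mV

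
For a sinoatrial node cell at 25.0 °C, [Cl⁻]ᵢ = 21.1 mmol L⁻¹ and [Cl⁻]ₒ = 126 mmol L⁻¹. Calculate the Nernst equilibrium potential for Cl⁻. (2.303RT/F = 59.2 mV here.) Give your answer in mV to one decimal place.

-45.9 mV

E = (59.2/z) · log₁₀([Cl⁻]_out/[Cl⁻]_in) with z = -1.
For an anion, dividing by z = -1 reverses the sign.
= (59.2/-1) · log₁₀(126/21.1) = -59.20 · log₁₀(5.972)
= -59.20 · (0.7761) = -45.94 mV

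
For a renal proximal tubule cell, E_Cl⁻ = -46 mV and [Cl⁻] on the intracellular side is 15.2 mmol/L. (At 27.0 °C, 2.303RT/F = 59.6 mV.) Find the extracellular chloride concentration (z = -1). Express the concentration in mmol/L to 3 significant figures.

Nernst: E = (59.6/-1) · log₁₀([out]/[in]), so log₁₀([out]/[in]) = -46.0 × -1 / 59.6 = 0.7718.
[out]/[in] = 10^(0.7718) = 5.913.
[out] = 5.913 × 15.2 = 89.88 mmol/L.

89.9 mmol/L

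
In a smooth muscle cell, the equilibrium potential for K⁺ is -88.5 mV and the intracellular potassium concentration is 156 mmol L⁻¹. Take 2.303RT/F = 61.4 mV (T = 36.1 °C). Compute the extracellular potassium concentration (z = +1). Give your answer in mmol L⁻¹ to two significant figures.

5.6 mmol L⁻¹

Nernst: E = (61.4/1) · log₁₀([out]/[in]), so log₁₀([out]/[in]) = -88.5 × 1 / 61.4 = -1.4414.
[out]/[in] = 10^(-1.4414) = 0.03619.
[out] = 0.03619 × 156 = 5.646 mmol L⁻¹.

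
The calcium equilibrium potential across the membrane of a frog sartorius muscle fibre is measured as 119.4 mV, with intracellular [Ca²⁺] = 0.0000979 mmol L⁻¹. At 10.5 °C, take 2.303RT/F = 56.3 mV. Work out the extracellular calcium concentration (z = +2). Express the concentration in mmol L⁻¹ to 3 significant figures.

1.71 mmol L⁻¹

Nernst: E = (56.3/2) · log₁₀([out]/[in]), so log₁₀([out]/[in]) = 119.4 × 2 / 56.3 = 4.2416.
[out]/[in] = 10^(4.2416) = 1.744e+04.
[out] = 1.744e+04 × 0.0000979 = 1.707 mmol L⁻¹.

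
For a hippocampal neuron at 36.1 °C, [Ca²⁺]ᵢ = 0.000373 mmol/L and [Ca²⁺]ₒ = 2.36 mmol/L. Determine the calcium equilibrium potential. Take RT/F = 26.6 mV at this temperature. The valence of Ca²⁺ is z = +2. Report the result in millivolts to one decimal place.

E = (26.6/z) · ln([Ca²⁺]_out/[Ca²⁺]_in) with z = +2.
= (26.6/2) · ln(2.36/0.000373) = 13.30 · ln(6327)
= 13.30 · (8.7526) = 116.41 mV

116.4 mV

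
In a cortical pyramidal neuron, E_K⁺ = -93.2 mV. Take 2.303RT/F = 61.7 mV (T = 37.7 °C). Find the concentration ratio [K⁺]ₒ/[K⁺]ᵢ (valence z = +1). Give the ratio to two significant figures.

0.031

log₁₀([out]/[in]) = E·z/(61.7) = -93.2 × 1 / 61.7 = -1.5105
[out]/[in] = 10^(-1.5105) = 0.03086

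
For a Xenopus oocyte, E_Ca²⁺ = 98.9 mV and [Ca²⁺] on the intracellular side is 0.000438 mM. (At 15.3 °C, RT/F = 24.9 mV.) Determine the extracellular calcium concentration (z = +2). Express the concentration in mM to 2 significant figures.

1.2 mM

Nernst: E = (24.9/2) · ln([out]/[in]), so ln([out]/[in]) = 98.9 × 2 / 24.9 = 7.9438.
[out]/[in] = e^(7.9438) = 2818.
[out] = 2818 × 0.000438 = 1.234 mM.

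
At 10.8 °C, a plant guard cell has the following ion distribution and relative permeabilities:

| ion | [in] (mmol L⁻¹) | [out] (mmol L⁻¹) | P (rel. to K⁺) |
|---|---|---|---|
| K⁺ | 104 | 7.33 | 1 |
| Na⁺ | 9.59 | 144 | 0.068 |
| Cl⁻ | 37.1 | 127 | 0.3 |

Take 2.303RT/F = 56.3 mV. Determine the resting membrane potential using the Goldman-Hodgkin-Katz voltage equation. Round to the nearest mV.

-40 mV

Vm = 56.3 · log₁₀[(Σ P·[cation]ₒ + Σ P·[anion]ᵢ) / (Σ P·[cation]ᵢ + Σ P·[anion]ₒ)]
Numerator = 1×7.33 + 0.068×144 + 0.3×37.1 = 28.25
Denominator = 1×104 + 0.068×9.59 + 0.3×127 = 142.8
Vm = 56.3 · log₁₀(0.19791) = 56.3 × (-0.7035) = -39.61 mV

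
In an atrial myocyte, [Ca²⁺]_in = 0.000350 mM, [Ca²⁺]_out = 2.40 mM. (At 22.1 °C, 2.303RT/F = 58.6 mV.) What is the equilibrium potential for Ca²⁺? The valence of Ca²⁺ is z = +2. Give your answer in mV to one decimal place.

112.4 mV

E = (58.6/z) · log₁₀([Ca²⁺]_out/[Ca²⁺]_in) with z = +2.
= (58.6/2) · log₁₀(2.40/0.000350) = 29.30 · log₁₀(6857)
= 29.30 · (3.8361) = 112.40 mV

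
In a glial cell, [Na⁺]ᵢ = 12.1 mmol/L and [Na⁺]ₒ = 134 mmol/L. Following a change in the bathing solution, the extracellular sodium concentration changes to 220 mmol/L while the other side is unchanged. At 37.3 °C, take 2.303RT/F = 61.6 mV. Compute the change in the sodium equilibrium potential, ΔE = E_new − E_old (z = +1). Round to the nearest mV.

E_old = (61.6/1)·log₁₀(134/12.1) = 64.33 mV
E_new = (61.6/1)·log₁₀(220/12.1) = 77.59 mV
ΔE = 77.59 − (64.33) = 13.26 mV

13 mV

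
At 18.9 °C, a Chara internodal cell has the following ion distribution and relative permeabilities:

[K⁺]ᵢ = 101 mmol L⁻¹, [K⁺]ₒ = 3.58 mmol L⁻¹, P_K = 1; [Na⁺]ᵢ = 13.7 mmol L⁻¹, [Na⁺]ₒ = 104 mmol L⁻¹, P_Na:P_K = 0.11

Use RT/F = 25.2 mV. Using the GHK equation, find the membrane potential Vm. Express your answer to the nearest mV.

Vm = 25.2 · ln[(Σ P·[cation]ₒ + Σ P·[anion]ᵢ) / (Σ P·[cation]ᵢ + Σ P·[anion]ₒ)]
Numerator = 1×3.58 + 0.11×104 = 15.02
Denominator = 1×101 + 0.11×13.7 = 102.5
Vm = 25.2 · ln(0.14653) = 25.2 × (-1.9205) = -48.40 mV

-48 mV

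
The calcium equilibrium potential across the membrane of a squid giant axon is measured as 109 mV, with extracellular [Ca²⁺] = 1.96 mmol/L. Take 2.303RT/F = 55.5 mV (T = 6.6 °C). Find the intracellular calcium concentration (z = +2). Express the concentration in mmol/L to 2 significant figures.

Nernst: E = (55.5/2) · log₁₀([out]/[in]), so log₁₀([out]/[in]) = 109.0 × 2 / 55.5 = 3.9279.
[out]/[in] = 10^(3.9279) = 8471.
[in] = 1.96 / 8471 = 0.0002314 mmol/L.

0.00023 mmol/L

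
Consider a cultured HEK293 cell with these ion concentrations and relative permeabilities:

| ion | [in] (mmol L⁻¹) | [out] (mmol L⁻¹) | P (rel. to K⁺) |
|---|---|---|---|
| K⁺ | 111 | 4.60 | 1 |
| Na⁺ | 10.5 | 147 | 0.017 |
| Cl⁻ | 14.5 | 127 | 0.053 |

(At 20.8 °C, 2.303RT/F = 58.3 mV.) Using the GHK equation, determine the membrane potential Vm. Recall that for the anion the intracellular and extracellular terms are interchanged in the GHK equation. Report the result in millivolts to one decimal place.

Vm = 58.3 · log₁₀[(Σ P·[cation]ₒ + Σ P·[anion]ᵢ) / (Σ P·[cation]ᵢ + Σ P·[anion]ₒ)]
Numerator = 1×4.60 + 0.017×147 + 0.053×14.5 = 7.867
Denominator = 1×111 + 0.017×10.5 + 0.053×127 = 117.9
Vm = 58.3 · log₁₀(0.066725) = 58.3 × (-1.1757) = -68.54 mV

-68.5 mV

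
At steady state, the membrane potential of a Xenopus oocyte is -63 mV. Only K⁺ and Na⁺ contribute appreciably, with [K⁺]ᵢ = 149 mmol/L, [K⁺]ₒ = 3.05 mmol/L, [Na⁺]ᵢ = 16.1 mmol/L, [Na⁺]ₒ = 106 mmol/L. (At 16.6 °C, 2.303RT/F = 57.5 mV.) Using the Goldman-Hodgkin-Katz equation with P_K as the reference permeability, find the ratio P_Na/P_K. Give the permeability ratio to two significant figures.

0.085

Let α = P_Na/P_K. GHK: Vm = 57.5·log₁₀[(Kₒ + α·Naₒ)/(Kᵢ + α·Naᵢ)].
10^(Vm/57.5) = 10^(-63.0/57.5) = 0.080232
So 0.080232·(Kᵢ + α·Naᵢ) = Kₒ + α·Naₒ → α = (0.080232·149.0 − 3.05) / (106.0 − 0.080232·16.1)
α = (11.95 − 3.05) / (106.0 − 1.292) = 8.905/104.7 = 0.08504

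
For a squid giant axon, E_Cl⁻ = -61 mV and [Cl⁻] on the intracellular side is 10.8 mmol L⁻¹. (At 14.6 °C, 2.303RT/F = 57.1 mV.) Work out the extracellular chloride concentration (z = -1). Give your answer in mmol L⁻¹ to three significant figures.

126 mmol L⁻¹

Nernst: E = (57.1/-1) · log₁₀([out]/[in]), so log₁₀([out]/[in]) = -61.0 × -1 / 57.1 = 1.0683.
[out]/[in] = 10^(1.0683) = 11.7.
[out] = 11.7 × 10.8 = 126.4 mmol L⁻¹.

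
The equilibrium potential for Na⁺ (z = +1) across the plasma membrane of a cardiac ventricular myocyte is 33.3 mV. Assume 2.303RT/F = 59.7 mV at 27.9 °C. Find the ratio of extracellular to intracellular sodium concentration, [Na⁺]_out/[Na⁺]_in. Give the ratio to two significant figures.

log₁₀([out]/[in]) = E·z/(59.7) = 33.3 × 1 / 59.7 = 0.5578
[out]/[in] = 10^(0.5578) = 3.612

3.6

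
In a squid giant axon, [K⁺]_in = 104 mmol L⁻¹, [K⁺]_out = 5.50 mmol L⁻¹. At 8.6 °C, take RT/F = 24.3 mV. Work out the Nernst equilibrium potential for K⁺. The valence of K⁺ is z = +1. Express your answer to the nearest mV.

E = (24.3/z) · ln([K⁺]_out/[K⁺]_in) with z = +1.
= (24.3/1) · ln(5.50/104) = 24.30 · ln(0.05288)
= 24.30 · (-2.9396) = -71.43 mV

-71 mV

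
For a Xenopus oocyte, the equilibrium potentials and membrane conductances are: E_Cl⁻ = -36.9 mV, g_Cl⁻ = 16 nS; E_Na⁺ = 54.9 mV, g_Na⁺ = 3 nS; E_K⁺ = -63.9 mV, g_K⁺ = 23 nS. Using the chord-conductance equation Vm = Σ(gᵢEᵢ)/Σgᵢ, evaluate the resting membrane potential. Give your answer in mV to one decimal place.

Σ gᵢEᵢ = 16·(-36.9) + 3·(54.9) + 23·(-63.9) = -1895.40
Σ gᵢ = 16 + 3 + 23 = 42
Vm = -1895.40 / 42 = -45.13 mV

-45.1 mV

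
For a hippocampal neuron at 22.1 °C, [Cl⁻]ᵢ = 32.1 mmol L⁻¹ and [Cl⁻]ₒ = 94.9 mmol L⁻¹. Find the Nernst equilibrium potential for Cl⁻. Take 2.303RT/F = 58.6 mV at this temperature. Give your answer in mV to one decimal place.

-27.6 mV

E = (58.6/z) · log₁₀([Cl⁻]_out/[Cl⁻]_in) with z = -1.
For an anion, dividing by z = -1 reverses the sign.
= (58.6/-1) · log₁₀(94.9/32.1) = -58.60 · log₁₀(2.956)
= -58.60 · (0.4708) = -27.59 mV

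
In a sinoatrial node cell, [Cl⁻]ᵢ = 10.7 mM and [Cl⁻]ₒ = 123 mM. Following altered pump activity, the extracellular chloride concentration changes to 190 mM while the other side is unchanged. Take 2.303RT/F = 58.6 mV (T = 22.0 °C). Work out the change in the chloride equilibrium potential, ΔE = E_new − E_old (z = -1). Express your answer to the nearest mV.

-11 mV

E_old = (58.6/-1)·log₁₀(123/10.7) = -62.15 mV
E_new = (58.6/-1)·log₁₀(190/10.7) = -73.21 mV
ΔE = -73.21 − (-62.15) = -11.07 mV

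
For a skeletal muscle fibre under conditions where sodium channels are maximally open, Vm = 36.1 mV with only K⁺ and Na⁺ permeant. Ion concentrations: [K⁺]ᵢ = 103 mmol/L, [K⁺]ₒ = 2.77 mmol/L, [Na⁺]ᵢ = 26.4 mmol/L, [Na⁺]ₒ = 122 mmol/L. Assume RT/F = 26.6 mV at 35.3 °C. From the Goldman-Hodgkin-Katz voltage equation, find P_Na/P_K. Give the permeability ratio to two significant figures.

20

Let α = P_Na/P_K. GHK: Vm = 26.6·ln[(Kₒ + α·Naₒ)/(Kᵢ + α·Naᵢ)].
e^(Vm/26.6) = e^(36.1/26.6) = 3.8851
So 3.8851·(Kᵢ + α·Naᵢ) = Kₒ + α·Naₒ → α = (3.8851·103.0 − 2.77) / (122.0 − 3.8851·26.4)
α = (400.2 − 2.77) / (122.0 − 102.6) = 397.4/19.43 = 20.45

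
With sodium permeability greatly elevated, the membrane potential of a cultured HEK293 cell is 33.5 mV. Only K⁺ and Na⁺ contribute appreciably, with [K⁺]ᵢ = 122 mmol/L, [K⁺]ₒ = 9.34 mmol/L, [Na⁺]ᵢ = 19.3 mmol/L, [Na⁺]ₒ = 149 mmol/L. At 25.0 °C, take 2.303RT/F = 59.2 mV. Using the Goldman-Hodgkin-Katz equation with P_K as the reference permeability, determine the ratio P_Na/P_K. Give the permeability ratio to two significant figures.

5.6

Let α = P_Na/P_K. GHK: Vm = 59.2·log₁₀[(Kₒ + α·Naₒ)/(Kᵢ + α·Naᵢ)].
10^(Vm/59.2) = 10^(33.5/59.2) = 3.6803
So 3.6803·(Kᵢ + α·Naᵢ) = Kₒ + α·Naₒ → α = (3.6803·122.0 − 9.34) / (149.0 − 3.6803·19.3)
α = (449 − 9.34) / (149.0 − 71.03) = 439.7/77.97 = 5.639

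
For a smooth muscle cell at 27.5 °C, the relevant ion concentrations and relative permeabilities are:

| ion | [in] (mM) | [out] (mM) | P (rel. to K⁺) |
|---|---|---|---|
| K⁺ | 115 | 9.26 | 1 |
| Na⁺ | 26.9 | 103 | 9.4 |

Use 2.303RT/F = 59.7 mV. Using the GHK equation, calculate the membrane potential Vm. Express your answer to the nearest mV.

Vm = 59.7 · log₁₀[(Σ P·[cation]ₒ + Σ P·[anion]ᵢ) / (Σ P·[cation]ᵢ + Σ P·[anion]ₒ)]
Numerator = 1×9.26 + 9.4×103 = 977.5
Denominator = 1×115 + 9.4×26.9 = 367.9
Vm = 59.7 · log₁₀(2.6572) = 59.7 × (0.4244) = 25.34 mV

25 mV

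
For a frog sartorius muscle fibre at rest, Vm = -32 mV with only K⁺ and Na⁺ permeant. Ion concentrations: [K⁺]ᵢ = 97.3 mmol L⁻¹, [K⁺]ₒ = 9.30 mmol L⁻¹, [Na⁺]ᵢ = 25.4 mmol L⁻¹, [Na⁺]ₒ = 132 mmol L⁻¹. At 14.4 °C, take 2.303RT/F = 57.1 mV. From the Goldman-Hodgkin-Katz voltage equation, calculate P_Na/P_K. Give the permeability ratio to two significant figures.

Let α = P_Na/P_K. GHK: Vm = 57.1·log₁₀[(Kₒ + α·Naₒ)/(Kᵢ + α·Naᵢ)].
10^(Vm/57.1) = 10^(-32.0/57.1) = 0.27516
So 0.27516·(Kᵢ + α·Naᵢ) = Kₒ + α·Naₒ → α = (0.27516·97.3 − 9.3) / (132.0 − 0.27516·25.4)
α = (26.77 − 9.3) / (132.0 − 6.989) = 17.47/125 = 0.1398

0.14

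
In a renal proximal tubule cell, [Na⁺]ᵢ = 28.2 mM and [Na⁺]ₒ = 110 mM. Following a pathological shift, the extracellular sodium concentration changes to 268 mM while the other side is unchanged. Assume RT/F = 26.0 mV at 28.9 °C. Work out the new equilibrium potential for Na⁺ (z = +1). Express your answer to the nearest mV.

After the shift: [Na⁺]_out = 268, [Na⁺]_in = 28.2 mM.
E_new = (26.0/1)·ln(268/28.2) = 26.00 · (2.2517) = 58.54 mV

59 mV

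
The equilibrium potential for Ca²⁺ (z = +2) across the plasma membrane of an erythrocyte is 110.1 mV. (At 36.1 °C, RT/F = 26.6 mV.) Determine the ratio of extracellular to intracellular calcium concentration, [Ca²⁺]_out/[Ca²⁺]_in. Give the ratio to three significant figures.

3940

ln([out]/[in]) = E·z/(26.6) = 110.1 × 2 / 26.6 = 8.2782
[out]/[in] = e^(8.2782) = 3937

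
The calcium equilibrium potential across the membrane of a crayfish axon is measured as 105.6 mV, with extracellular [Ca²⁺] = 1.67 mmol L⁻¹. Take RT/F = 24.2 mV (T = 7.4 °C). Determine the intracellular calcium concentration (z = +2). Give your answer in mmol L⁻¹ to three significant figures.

Nernst: E = (24.2/2) · ln([out]/[in]), so ln([out]/[in]) = 105.6 × 2 / 24.2 = 8.7273.
[out]/[in] = e^(8.7273) = 6169.
[in] = 1.67 / 6169 = 0.0002707 mmol L⁻¹.

0.000271 mmol L⁻¹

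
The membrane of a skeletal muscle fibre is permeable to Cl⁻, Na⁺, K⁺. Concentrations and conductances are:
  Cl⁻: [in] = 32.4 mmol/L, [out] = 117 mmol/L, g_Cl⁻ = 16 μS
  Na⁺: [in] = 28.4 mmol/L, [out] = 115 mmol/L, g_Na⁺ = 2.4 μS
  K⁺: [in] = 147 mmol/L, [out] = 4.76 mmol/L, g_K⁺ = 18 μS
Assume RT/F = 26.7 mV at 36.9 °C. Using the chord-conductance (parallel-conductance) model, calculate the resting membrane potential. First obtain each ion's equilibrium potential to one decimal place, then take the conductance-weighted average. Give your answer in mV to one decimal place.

E_Cl⁻ = (26.7/-1)·ln(117/32.4) = -34.3 mV
E_Na⁺ = (26.7/1)·ln(115/28.4) = 37.3 mV
E_K⁺ = (26.7/1)·ln(4.76/147) = -91.6 mV
Vm = (Σ gᵢEᵢ)/(Σ gᵢ) = (16·-34.3 + 2.4·37.3 + 18·-91.6) / (16 + 2.4 + 18)
= -2108.08 / 36.4 = -57.91 mV

-57.9 mV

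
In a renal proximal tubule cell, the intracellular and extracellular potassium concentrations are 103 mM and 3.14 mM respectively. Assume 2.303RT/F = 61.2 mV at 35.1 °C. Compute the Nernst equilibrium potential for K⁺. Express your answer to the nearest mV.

E = (61.2/z) · log₁₀([K⁺]_out/[K⁺]_in) with z = +1.
= (61.2/1) · log₁₀(3.14/103) = 61.20 · log₁₀(0.03049)
= 61.20 · (-1.5159) = -92.77 mV

-93 mV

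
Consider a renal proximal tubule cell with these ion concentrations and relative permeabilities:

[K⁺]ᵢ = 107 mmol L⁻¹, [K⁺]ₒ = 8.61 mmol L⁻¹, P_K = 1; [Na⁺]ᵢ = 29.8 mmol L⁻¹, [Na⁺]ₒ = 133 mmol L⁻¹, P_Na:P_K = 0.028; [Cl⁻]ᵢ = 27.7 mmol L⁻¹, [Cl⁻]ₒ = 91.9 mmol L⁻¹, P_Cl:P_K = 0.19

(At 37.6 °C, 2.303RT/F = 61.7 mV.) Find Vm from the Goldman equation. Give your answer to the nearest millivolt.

-53 mV

Vm = 61.7 · log₁₀[(Σ P·[cation]ₒ + Σ P·[anion]ᵢ) / (Σ P·[cation]ᵢ + Σ P·[anion]ₒ)]
Numerator = 1×8.61 + 0.028×133 + 0.19×27.7 = 17.6
Denominator = 1×107 + 0.028×29.8 + 0.19×91.9 = 125.3
Vm = 61.7 · log₁₀(0.14044) = 61.7 × (-0.8525) = -52.60 mV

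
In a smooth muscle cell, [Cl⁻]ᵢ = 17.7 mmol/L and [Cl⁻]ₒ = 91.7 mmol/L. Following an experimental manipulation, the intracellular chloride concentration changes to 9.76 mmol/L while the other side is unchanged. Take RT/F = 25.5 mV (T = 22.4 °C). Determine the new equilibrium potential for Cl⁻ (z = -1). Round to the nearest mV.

-57 mV

After the shift: [Cl⁻]_out = 91.7, [Cl⁻]_in = 9.76 mmol/L.
E_new = (25.5/-1)·ln(91.7/9.76) = -25.50 · (2.2402) = -57.13 mV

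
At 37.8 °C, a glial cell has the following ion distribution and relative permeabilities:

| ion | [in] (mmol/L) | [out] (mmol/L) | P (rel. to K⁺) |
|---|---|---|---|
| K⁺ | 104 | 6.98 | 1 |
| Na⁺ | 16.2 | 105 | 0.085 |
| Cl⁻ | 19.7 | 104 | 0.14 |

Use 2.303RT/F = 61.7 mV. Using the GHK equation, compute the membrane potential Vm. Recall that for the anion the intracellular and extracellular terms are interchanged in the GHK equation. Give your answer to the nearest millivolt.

-50 mV

Vm = 61.7 · log₁₀[(Σ P·[cation]ₒ + Σ P·[anion]ᵢ) / (Σ P·[cation]ᵢ + Σ P·[anion]ₒ)]
Numerator = 1×6.98 + 0.085×105 + 0.14×19.7 = 18.66
Denominator = 1×104 + 0.085×16.2 + 0.14×104 = 119.9
Vm = 61.7 · log₁₀(0.15561) = 61.7 × (-0.8080) = -49.85 mV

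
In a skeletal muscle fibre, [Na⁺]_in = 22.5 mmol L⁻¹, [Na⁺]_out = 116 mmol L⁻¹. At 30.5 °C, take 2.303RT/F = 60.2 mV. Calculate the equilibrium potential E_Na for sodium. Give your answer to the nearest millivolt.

43 mV

E = (60.2/z) · log₁₀([Na⁺]_out/[Na⁺]_in) with z = +1.
= (60.2/1) · log₁₀(116/22.5) = 60.20 · log₁₀(5.156)
= 60.20 · (0.7123) = 42.88 mV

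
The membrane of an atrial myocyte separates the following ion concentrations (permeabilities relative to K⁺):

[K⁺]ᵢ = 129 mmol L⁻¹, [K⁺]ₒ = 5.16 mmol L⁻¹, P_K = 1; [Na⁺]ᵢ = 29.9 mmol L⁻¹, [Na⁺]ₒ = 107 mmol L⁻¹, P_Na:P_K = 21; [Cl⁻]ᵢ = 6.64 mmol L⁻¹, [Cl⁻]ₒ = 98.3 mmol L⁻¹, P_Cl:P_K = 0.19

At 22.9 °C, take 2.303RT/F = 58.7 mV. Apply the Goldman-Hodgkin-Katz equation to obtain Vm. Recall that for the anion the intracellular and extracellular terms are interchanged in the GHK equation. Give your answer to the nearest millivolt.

Vm = 58.7 · log₁₀[(Σ P·[cation]ₒ + Σ P·[anion]ᵢ) / (Σ P·[cation]ᵢ + Σ P·[anion]ₒ)]
Numerator = 1×5.16 + 21×107 + 0.19×6.64 = 2253
Denominator = 1×129 + 21×29.9 + 0.19×98.3 = 775.6
Vm = 58.7 · log₁₀(2.9055) = 58.7 × (0.4632) = 27.19 mV

27 mV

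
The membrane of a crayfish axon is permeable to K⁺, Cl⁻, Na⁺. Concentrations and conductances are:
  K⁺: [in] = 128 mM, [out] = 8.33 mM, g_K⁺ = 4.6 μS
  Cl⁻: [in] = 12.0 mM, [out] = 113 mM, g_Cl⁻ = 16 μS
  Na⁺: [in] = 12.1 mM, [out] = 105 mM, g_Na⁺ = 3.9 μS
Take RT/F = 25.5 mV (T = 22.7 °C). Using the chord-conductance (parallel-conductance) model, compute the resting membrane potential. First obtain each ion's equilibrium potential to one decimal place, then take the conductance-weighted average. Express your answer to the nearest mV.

-42 mV

E_K⁺ = (25.5/1)·ln(8.33/128) = -69.7 mV
E_Cl⁻ = (25.5/-1)·ln(113/12.0) = -57.2 mV
E_Na⁺ = (25.5/1)·ln(105/12.1) = 55.1 mV
Vm = (Σ gᵢEᵢ)/(Σ gᵢ) = (4.6·-69.7 + 16·-57.2 + 3.9·55.1) / (4.6 + 16 + 3.9)
= -1020.93 / 24.5 = -41.67 mV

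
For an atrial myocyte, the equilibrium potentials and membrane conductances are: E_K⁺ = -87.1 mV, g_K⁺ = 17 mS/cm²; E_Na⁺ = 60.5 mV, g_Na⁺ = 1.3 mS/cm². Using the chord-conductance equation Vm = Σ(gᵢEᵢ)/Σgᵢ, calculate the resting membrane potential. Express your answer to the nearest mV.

Σ gᵢEᵢ = 17·(-87.1) + 1.3·(60.5) = -1402.05
Σ gᵢ = 17 + 1.3 = 18.3
Vm = -1402.05 / 18.3 = -76.61 mV

-77 mV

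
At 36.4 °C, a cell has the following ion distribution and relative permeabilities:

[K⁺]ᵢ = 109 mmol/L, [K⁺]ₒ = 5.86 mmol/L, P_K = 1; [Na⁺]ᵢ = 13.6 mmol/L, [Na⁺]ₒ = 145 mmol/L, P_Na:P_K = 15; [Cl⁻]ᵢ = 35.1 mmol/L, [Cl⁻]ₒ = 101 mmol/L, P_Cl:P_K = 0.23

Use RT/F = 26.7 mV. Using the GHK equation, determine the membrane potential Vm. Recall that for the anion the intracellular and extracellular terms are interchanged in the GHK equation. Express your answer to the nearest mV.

50 mV

Vm = 26.7 · ln[(Σ P·[cation]ₒ + Σ P·[anion]ᵢ) / (Σ P·[cation]ᵢ + Σ P·[anion]ₒ)]
Numerator = 1×5.86 + 15×145 + 0.23×35.1 = 2189
Denominator = 1×109 + 15×13.6 + 0.23×101 = 336.2
Vm = 26.7 · ln(6.5102) = 26.7 × (1.8734) = 50.02 mV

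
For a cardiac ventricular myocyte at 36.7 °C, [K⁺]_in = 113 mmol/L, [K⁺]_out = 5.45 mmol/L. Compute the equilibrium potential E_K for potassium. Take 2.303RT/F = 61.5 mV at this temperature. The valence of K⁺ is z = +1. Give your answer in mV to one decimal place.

-81.0 mV

E = (61.5/z) · log₁₀([K⁺]_out/[K⁺]_in) with z = +1.
= (61.5/1) · log₁₀(5.45/113) = 61.50 · log₁₀(0.04823)
= 61.50 · (-1.3167) = -80.98 mV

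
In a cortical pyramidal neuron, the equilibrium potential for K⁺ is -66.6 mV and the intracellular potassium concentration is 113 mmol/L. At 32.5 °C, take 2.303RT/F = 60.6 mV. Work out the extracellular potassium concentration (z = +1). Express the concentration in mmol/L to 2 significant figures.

9.0 mmol/L

Nernst: E = (60.6/1) · log₁₀([out]/[in]), so log₁₀([out]/[in]) = -66.6 × 1 / 60.6 = -1.0990.
[out]/[in] = 10^(-1.0990) = 0.07961.
[out] = 0.07961 × 113 = 8.996 mmol/L.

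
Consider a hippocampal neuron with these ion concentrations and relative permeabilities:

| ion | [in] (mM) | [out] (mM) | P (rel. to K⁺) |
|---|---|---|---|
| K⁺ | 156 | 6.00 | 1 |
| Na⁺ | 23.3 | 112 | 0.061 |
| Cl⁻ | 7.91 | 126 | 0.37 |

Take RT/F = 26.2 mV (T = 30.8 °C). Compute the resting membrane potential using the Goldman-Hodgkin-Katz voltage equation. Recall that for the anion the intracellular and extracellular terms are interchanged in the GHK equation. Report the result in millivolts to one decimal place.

-67.1 mV

Vm = 26.2 · ln[(Σ P·[cation]ₒ + Σ P·[anion]ᵢ) / (Σ P·[cation]ᵢ + Σ P·[anion]ₒ)]
Numerator = 1×6.00 + 0.061×112 + 0.37×7.91 = 15.76
Denominator = 1×156 + 0.061×23.3 + 0.37×126 = 204
Vm = 26.2 · ln(0.077233) = 26.2 × (-2.5609) = -67.10 mV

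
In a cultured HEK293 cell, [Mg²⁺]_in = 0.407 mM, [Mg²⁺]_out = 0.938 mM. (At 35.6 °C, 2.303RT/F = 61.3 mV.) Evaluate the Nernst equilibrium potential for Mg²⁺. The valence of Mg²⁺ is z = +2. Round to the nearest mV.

11 mV

E = (61.3/z) · log₁₀([Mg²⁺]_out/[Mg²⁺]_in) with z = +2.
= (61.3/2) · log₁₀(0.938/0.407) = 30.65 · log₁₀(2.305)
= 30.65 · (0.3626) = 11.11 mV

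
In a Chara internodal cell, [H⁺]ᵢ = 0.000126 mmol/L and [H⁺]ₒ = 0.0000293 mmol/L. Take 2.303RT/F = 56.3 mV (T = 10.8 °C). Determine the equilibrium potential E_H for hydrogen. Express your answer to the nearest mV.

E = (56.3/z) · log₁₀([H⁺]_out/[H⁺]_in) with z = +1.
= (56.3/1) · log₁₀(0.0000293/0.000126) = 56.30 · log₁₀(0.2325)
= 56.30 · (-0.6335) = -35.67 mV

-36 mV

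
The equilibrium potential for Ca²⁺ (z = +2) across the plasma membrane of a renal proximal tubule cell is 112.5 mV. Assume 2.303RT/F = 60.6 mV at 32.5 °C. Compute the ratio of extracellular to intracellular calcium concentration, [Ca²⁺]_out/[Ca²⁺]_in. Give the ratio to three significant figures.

5160

log₁₀([out]/[in]) = E·z/(60.6) = 112.5 × 2 / 60.6 = 3.7129
[out]/[in] = 10^(3.7129) = 5163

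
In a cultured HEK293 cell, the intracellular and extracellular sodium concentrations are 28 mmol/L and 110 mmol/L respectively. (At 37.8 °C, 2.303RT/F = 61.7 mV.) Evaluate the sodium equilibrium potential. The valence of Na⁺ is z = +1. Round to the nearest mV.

37 mV

E = (61.7/z) · log₁₀([Na⁺]_out/[Na⁺]_in) with z = +1.
= (61.7/1) · log₁₀(110/28) = 61.70 · log₁₀(3.929)
= 61.70 · (0.5942) = 36.66 mV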